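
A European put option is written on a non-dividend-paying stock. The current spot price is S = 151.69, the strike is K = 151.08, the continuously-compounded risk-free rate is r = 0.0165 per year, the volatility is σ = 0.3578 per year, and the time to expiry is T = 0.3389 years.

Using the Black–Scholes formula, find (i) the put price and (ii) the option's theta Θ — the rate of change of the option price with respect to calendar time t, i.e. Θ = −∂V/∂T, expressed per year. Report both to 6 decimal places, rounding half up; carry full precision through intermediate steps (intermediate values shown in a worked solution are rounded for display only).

price = 11.809098
Θ = -17.091224

σ√T = 0.3578·√0.3389 = 0.208294
d₁ = (ln(S/K) + (r+σ²/2)T) / (σ√T) = (ln(151.69/151.08) + (0.0165+0.3578²/2)·0.3389) / 0.208294 = (0.004029 + 0.027285) / 0.208294 = 0.150338
d₂ = d₁ − σ√T = 0.150338 − 0.208294 = -0.057956
e^{−rT} = e^{−0.0165·0.3389} = 0.994424
N(−d₁) = 0.440249,  N(−d₂) = 0.523108
Put price V = K·e^{−rT}·N(−d₂) − S·N(−d₁) = 78.590468 − 66.781370 = 11.809098
φ(d₁) = (1/√(2π))·e^{−d₁²/2} = 0.394459
Θ = −S·φ(d₁)·σ/(2√T) + r·K·e^{−rT}·N(−d₂) = −18.387967 + 1.296743 = -17.091224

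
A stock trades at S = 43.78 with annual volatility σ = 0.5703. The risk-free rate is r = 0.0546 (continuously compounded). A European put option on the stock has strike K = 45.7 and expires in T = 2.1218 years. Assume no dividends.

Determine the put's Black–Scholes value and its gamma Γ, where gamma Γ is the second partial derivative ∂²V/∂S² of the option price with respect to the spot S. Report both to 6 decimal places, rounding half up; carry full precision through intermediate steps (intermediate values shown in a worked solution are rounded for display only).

price = 12.116408
Γ = 0.009665

σ√T = 0.5703·√2.1218 = 0.830722
d₁ = (ln(S/K) + (r+σ²/2)T) / (σ√T) = (ln(43.78/45.7) + (0.0546+0.5703²/2)·2.1218) / 0.830722 = (-0.042921 + 0.460900) / 0.830722 = 0.503151
d₂ = d₁ − σ√T = 0.503151 − 0.830722 = -0.327571
e^{−rT} = e^{−0.0546·2.1218} = 0.890609
N(−d₁) = 0.307429,  N(−d₂) = 0.628382
Put price V = K·e^{−rT}·N(−d₂) − S·N(−d₁) = 25.575654 − 13.459246 = 12.116408
φ(d₁) = (1/√(2π))·e^{−d₁²/2} = 0.351509
Γ = φ(d₁) / (S·σ·√T) = 0.009665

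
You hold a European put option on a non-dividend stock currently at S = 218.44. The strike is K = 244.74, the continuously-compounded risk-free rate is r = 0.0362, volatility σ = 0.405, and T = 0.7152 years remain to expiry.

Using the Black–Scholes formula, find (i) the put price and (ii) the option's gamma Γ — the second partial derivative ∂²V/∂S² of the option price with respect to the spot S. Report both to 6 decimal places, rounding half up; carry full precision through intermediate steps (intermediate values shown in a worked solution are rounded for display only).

σ√T = 0.405·√0.7152 = 0.342506
d₁ = (ln(S/K) + (r+σ²/2)T) / (σ√T) = (ln(218.44/244.74) + (0.0362+0.405²/2)·0.7152) / 0.342506 = (-0.113685 + 0.084546) / 0.342506 = -0.085077
d₂ = d₁ − σ√T = -0.085077 − 0.342506 = -0.427584
e^{−rT} = e^{−0.0362·0.7152} = 0.974442
N(−d₁) = 0.533900,  N(−d₂) = 0.665523
Put price V = K·e^{−rT}·N(−d₂) − S·N(−d₁) = 158.717178 − 116.625108 = 42.092071
φ(d₁) = (1/√(2π))·e^{−d₁²/2} = 0.397501
Γ = φ(d₁) / (S·σ·√T) = 0.005313

price = 42.092071
Γ = 0.005313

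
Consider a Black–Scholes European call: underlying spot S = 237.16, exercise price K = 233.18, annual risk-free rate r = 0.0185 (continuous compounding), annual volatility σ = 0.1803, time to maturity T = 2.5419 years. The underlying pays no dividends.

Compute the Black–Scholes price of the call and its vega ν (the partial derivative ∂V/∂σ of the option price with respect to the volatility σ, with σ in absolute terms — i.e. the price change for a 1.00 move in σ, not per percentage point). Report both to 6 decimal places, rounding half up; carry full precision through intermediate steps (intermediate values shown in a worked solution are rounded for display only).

price = 34.252764
ν = 141.062526

σ√T = 0.1803·√2.5419 = 0.287458
d₁ = (ln(S/K) + (r+σ²/2)T) / (σ√T) = (ln(237.16/233.18) + (0.0185+0.1803²/2)·2.5419) / 0.287458 = (0.016924 + 0.088341) / 0.287458 = 0.366194
d₂ = d₁ − σ√T = 0.366194 − 0.287458 = 0.078736
e^{−rT} = e^{−0.0185·2.5419} = 0.954063
N(d₁) = 0.642890,  N(d₂) = 0.531379
Call price V = S·N(d₁) − K·e^{−rT}·N(d₂) = 152.467788 − 118.215024 = 34.252764
φ(d₁) = (1/√(2π))·e^{−d₁²/2} = 0.373071
ν = S·φ(d₁)·√T = 141.062526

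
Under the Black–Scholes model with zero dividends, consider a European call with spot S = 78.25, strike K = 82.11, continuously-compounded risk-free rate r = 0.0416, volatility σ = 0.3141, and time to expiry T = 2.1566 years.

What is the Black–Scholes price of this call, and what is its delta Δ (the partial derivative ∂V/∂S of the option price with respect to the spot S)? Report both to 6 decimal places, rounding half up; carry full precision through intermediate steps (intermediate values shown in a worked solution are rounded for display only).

σ√T = 0.3141·√2.1566 = 0.461267
d₁ = (ln(S/K) + (r+σ²/2)T) / (σ√T) = (ln(78.25/82.11) + (0.0416+0.3141²/2)·2.1566) / 0.461267 = (-0.048151 + 0.196098) / 0.461267 = 0.320741
d₂ = d₁ − σ√T = 0.320741 − 0.461267 = -0.140526
e^{−rT} = e^{−0.0416·2.1566} = 0.914192
N(d₁) = 0.625797,  N(d₂) = 0.444122
Call price V = S·N(d₁) − K·e^{−rT}·N(d₂) = 48.968590 − 33.337718 = 15.630872
Δ = N(d₁) = 0.625797

price = 15.630872
Δ = 0.625797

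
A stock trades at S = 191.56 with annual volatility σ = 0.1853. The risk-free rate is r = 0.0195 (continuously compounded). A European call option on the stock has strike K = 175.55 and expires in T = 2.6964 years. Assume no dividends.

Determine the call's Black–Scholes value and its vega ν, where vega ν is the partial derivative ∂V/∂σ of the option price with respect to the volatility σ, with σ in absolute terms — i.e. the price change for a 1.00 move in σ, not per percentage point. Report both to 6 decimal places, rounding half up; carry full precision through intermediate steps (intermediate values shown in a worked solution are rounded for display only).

price = 36.379066
ν = 104.072316

σ√T = 0.1853·√2.6964 = 0.304276
d₁ = (ln(S/K) + (r+σ²/2)T) / (σ√T) = (ln(191.56/175.55) + (0.0195+0.1853²/2)·2.6964) / 0.304276 = (0.087277 + 0.098872) / 0.304276 = 0.611777
d₂ = d₁ − σ√T = 0.611777 − 0.304276 = 0.307501
e^{−rT} = e^{−0.0195·2.6964} = 0.948779
N(d₁) = 0.729657,  N(d₂) = 0.620769
Call price V = S·N(d₁) − K·e^{−rT}·N(d₂) = 139.773137 − 103.394071 = 36.379066
φ(d₁) = (1/√(2π))·e^{−d₁²/2} = 0.330855
ν = S·φ(d₁)·√T = 104.072316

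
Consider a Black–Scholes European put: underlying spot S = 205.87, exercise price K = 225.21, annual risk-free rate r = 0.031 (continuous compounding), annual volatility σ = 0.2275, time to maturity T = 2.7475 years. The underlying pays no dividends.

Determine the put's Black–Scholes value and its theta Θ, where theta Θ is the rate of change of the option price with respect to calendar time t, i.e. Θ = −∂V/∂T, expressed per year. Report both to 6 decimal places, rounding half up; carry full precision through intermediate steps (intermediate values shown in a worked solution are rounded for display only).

σ√T = 0.2275·√2.7475 = 0.377095
d₁ = (ln(S/K) + (r+σ²/2)T) / (σ√T) = (ln(205.87/225.21) + (0.031+0.2275²/2)·2.7475) / 0.377095 = (-0.089788 + 0.156273) / 0.377095 = 0.176307
d₂ = d₁ − σ√T = 0.176307 − 0.377095 = -0.200788
e^{−rT} = e^{−0.031·2.7475} = 0.918354
N(−d₁) = 0.430027,  N(−d₂) = 0.579568
Put price V = K·e^{−rT}·N(−d₂) − S·N(−d₁) = 119.867648 − 88.529565 = 31.338083
φ(d₁) = (1/√(2π))·e^{−d₁²/2} = 0.392790
Θ = −S·φ(d₁)·σ/(2√T) + r·K·e^{−rT}·N(−d₂) = −5.549270 + 3.715897 = -1.833373

price = 31.338083
Θ = -1.833373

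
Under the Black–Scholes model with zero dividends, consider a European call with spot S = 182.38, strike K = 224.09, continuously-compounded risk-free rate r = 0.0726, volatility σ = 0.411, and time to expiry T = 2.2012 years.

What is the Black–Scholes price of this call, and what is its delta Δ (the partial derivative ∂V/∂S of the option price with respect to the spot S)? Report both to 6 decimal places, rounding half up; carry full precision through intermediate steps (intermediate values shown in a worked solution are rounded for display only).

σ√T = 0.411·√2.2012 = 0.609778
d₁ = (ln(S/K) + (r+σ²/2)T) / (σ√T) = (ln(182.38/224.09) + (0.0726+0.411²/2)·2.2012) / 0.609778 = (-0.205955 + 0.345722) / 0.609778 = 0.229208
d₂ = d₁ − σ√T = 0.229208 − 0.609778 = -0.380569
e^{−rT} = e^{−0.0726·2.2012} = 0.852308
N(d₁) = 0.590647,  N(d₂) = 0.351761
Call price V = S·N(d₁) − K·e^{−rT}·N(d₂) = 107.722120 − 67.184233 = 40.537887
Δ = N(d₁) = 0.590647

price = 40.537887
Δ = 0.590647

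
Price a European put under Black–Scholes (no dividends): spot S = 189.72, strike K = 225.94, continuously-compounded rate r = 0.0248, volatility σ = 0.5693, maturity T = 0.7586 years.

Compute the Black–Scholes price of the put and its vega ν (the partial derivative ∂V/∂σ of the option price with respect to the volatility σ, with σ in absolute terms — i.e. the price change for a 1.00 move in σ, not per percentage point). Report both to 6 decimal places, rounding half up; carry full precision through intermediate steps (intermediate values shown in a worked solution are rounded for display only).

price = 58.216660
ν = 65.776273

σ√T = 0.5693·√0.7586 = 0.495847
d₁ = (ln(S/K) + (r+σ²/2)T) / (σ√T) = (ln(189.72/225.94) + (0.0248+0.5693²/2)·0.7586) / 0.495847 = (-0.174720 + 0.141745) / 0.495847 = -0.066502
d₂ = d₁ − σ√T = -0.066502 − 0.495847 = -0.562349
e^{−rT} = e^{−0.0248·0.7586} = 0.981363
N(−d₁) = 0.526511,  N(−d₂) = 0.713061
Put price V = K·e^{−rT}·N(−d₂) − S·N(−d₁) = 158.106312 − 99.889653 = 58.216660
φ(d₁) = (1/√(2π))·e^{−d₁²/2} = 0.398061
ν = S·φ(d₁)·√T = 65.776273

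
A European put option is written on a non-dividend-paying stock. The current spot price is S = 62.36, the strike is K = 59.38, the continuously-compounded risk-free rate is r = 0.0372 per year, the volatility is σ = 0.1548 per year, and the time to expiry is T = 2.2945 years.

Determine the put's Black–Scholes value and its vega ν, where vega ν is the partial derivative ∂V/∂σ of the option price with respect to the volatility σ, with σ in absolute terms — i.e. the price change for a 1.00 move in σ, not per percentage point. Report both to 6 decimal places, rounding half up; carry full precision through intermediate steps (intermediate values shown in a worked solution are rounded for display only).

σ√T = 0.1548·√2.2945 = 0.234485
d₁ = (ln(S/K) + (r+σ²/2)T) / (σ√T) = (ln(62.36/59.38) + (0.0372+0.1548²/2)·2.2945) / 0.234485 = (0.048967 + 0.112847) / 0.234485 = 0.690081
d₂ = d₁ − σ√T = 0.690081 − 0.234485 = 0.455596
e^{−rT} = e^{−0.0372·2.2945} = 0.918186
N(−d₁) = 0.245072,  N(−d₂) = 0.324340
Put price V = K·e^{−rT}·N(−d₂) − S·N(−d₁) = 17.683643 − 15.282670 = 2.400973
φ(d₁) = (1/√(2π))·e^{−d₁²/2} = 0.314414
ν = S·φ(d₁)·√T = 29.699708

price = 2.400973
ν = 29.699708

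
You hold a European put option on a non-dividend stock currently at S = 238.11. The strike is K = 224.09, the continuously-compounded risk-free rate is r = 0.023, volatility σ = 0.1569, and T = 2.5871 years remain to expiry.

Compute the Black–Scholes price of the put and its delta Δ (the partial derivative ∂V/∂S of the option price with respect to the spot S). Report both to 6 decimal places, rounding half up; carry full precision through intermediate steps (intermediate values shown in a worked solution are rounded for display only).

σ√T = 0.1569·√2.5871 = 0.252365
d₁ = (ln(S/K) + (r+σ²/2)T) / (σ√T) = (ln(238.11/224.09) + (0.023+0.1569²/2)·2.5871) / 0.252365 = (0.060685 + 0.091347) / 0.252365 = 0.602430
d₂ = d₁ − σ√T = 0.602430 − 0.252365 = 0.350065
e^{−rT} = e^{−0.023·2.5871} = 0.942232
N(−d₁) = 0.273444,  N(−d₂) = 0.363145
Put price V = K·e^{−rT}·N(−d₂) − S·N(−d₁) = 76.676210 − 65.109742 = 11.566468
Δ = −N(−d₁) = -0.273444

price = 11.566468
Δ = -0.273444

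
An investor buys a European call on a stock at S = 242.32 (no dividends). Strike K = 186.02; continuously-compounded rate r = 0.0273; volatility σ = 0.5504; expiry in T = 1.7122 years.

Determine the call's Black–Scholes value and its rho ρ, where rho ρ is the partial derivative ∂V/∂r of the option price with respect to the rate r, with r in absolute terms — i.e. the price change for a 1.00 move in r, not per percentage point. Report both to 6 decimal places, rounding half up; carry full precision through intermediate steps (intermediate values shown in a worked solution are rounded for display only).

σ√T = 0.5504·√1.7122 = 0.720204
d₁ = (ln(S/K) + (r+σ²/2)T) / (σ√T) = (ln(242.32/186.02) + (0.0273+0.5504²/2)·1.7122) / 0.720204 = (0.264405 + 0.306090) / 0.720204 = 0.792130
d₂ = d₁ − σ√T = 0.792130 − 0.720204 = 0.071925
e^{−rT} = e^{−0.0273·1.7122} = 0.954333
N(d₁) = 0.785857,  N(d₂) = 0.528669
Call price V = S·N(d₁) − K·e^{−rT}·N(d₂) = 190.428977 − 93.851998 = 96.576979
ρ = K·T·e^{−rT}·N(d₂) = 160.693391

price = 96.576979
ρ = 160.693391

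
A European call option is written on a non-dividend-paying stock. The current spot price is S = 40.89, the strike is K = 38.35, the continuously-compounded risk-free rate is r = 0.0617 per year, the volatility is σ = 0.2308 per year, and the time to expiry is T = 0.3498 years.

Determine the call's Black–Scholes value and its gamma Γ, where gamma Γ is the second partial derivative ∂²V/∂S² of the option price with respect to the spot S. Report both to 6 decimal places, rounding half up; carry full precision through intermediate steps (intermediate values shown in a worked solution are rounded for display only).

price = 4.219452
Γ = 0.056093

σ√T = 0.2308·√0.3498 = 0.136504
d₁ = (ln(S/K) + (r+σ²/2)T) / (σ√T) = (ln(40.89/38.35) + (0.0617+0.2308²/2)·0.3498) / 0.136504 = (0.064131 + 0.030899) / 0.136504 = 0.696172
d₂ = d₁ − σ√T = 0.696172 − 0.136504 = 0.559668
e^{−rT} = e^{−0.0617·0.3498} = 0.978649
N(d₁) = 0.756839,  N(d₂) = 0.712147
Call price V = S·N(d₁) − K·e^{−rT}·N(d₂) = 30.947166 − 26.727714 = 4.219452
φ(d₁) = (1/√(2π))·e^{−d₁²/2} = 0.313089
Γ = φ(d₁) / (S·σ·√T) = 0.056093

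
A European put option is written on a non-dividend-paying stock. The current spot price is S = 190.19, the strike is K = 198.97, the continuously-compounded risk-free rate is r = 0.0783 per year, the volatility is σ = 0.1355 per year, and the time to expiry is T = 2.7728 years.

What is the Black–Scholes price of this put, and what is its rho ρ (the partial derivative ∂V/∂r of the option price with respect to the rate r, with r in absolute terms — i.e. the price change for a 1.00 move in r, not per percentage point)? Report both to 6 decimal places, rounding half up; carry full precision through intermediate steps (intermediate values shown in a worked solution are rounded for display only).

price = 5.038152
ρ = -114.578287

σ√T = 0.1355·√2.7728 = 0.225631
d₁ = (ln(S/K) + (r+σ²/2)T) / (σ√T) = (ln(190.19/198.97) + (0.0783+0.1355²/2)·2.7728) / 0.225631 = (-0.045130 + 0.242565) / 0.225631 = 0.875033
d₂ = d₁ − σ√T = 0.875033 − 0.225631 = 0.649402
e^{−rT} = e^{−0.0783·2.7728} = 0.804841
N(−d₁) = 0.190778,  N(−d₂) = 0.258039
Put price V = K·e^{−rT}·N(−d₂) − S·N(−d₁) = 41.322233 − 36.284081 = 5.038152
ρ = −K·T·e^{−rT}·N(−d₂) = -114.578287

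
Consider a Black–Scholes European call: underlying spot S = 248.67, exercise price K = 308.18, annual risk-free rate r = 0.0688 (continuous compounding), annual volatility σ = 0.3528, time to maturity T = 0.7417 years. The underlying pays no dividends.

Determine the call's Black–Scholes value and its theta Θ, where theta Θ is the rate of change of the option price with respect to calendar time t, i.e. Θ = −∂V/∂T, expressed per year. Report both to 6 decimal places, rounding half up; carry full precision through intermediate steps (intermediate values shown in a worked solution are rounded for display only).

σ√T = 0.3528·√0.7417 = 0.303838
d₁ = (ln(S/K) + (r+σ²/2)T) / (σ√T) = (ln(248.67/308.18) + (0.0688+0.3528²/2)·0.7417) / 0.303838 = (-0.214557 + 0.097188) / 0.303838 = -0.386289
d₂ = d₁ − σ√T = -0.386289 − 0.303838 = -0.690127
e^{−rT} = e^{−0.0688·0.7417} = 0.950251
N(d₁) = 0.349641,  N(d₂) = 0.245057
Call price V = S·N(d₁) − K·e^{−rT}·N(d₂) = 86.945306 − 71.764556 = 15.180750
φ(d₁) = (1/√(2π))·e^{−d₁²/2} = 0.370261
Θ = −S·φ(d₁)·σ/(2√T) − r·K·e^{−rT}·N(d₂) = −18.858857 − 4.937401 = -23.796258

price = 15.180750
Θ = -23.796258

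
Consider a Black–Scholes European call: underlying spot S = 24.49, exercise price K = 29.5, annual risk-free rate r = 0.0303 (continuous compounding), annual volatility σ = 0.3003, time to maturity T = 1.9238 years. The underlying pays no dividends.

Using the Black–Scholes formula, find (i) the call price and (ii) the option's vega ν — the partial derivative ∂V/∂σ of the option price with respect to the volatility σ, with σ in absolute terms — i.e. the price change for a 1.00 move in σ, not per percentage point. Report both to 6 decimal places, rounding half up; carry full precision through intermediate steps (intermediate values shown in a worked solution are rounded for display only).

price = 2.844334
ν = 13.485453

σ√T = 0.3003·√1.9238 = 0.416519
d₁ = (ln(S/K) + (r+σ²/2)T) / (σ√T) = (ln(24.49/29.5) + (0.0303+0.3003²/2)·1.9238) / 0.416519 = (-0.186125 + 0.145035) / 0.416519 = -0.098651
d₂ = d₁ − σ√T = -0.098651 − 0.416519 = -0.515170
e^{−rT} = e^{−0.0303·1.9238} = 0.943375
N(d₁) = 0.460708,  N(d₂) = 0.303217
Call price V = S·N(d₁) − K·e^{−rT}·N(d₂) = 11.282732 − 8.438398 = 2.844334
φ(d₁) = (1/√(2π))·e^{−d₁²/2} = 0.397006
ν = S·φ(d₁)·√T = 13.485453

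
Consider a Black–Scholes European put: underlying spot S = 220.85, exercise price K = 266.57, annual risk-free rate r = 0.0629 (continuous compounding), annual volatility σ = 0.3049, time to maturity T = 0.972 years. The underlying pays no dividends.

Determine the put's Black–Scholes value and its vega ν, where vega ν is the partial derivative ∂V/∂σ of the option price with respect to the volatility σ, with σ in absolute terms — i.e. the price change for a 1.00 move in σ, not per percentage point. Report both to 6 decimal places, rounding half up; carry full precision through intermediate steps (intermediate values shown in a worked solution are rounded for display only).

σ√T = 0.3049·√0.972 = 0.300601
d₁ = (ln(S/K) + (r+σ²/2)T) / (σ√T) = (ln(220.85/266.57) + (0.0629+0.3049²/2)·0.972) / 0.300601 = (-0.188153 + 0.106319) / 0.300601 = -0.272234
d₂ = d₁ − σ√T = -0.272234 − 0.300601 = -0.572835
e^{−rT} = e^{−0.0629·0.972} = 0.940693
N(−d₁) = 0.607279,  N(−d₂) = 0.716622
Put price V = K·e^{−rT}·N(−d₂) − S·N(−d₁) = 179.700402 − 134.117553 = 45.582850
φ(d₁) = (1/√(2π))·e^{−d₁²/2} = 0.384430
ν = S·φ(d₁)·√T = 83.704254

price = 45.582850
ν = 83.704254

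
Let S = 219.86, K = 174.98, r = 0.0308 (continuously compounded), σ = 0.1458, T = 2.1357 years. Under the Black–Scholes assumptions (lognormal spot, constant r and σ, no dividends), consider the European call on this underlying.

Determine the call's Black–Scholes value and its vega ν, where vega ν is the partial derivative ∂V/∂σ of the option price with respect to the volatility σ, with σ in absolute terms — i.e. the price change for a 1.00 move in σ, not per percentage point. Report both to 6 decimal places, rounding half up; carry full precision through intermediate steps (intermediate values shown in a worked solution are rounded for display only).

price = 57.561995
ν = 42.442296

σ√T = 0.1458·√2.1357 = 0.213073
d₁ = (ln(S/K) + (r+σ²/2)T) / (σ√T) = (ln(219.86/174.98) + (0.0308+0.1458²/2)·2.1357) / 0.213073 = (0.228319 + 0.088480) / 0.213073 = 1.486812
d₂ = d₁ − σ√T = 1.486812 − 0.213073 = 1.273739
e^{−rT} = e^{−0.0308·2.1357} = 0.936337
N(d₁) = 0.931468,  N(d₂) = 0.898622
Call price V = S·N(d₁) − K·e^{−rT}·N(d₂) = 204.792489 − 147.230494 = 57.561995
φ(d₁) = (1/√(2π))·e^{−d₁²/2} = 0.132094
ν = S·φ(d₁)·√T = 42.442296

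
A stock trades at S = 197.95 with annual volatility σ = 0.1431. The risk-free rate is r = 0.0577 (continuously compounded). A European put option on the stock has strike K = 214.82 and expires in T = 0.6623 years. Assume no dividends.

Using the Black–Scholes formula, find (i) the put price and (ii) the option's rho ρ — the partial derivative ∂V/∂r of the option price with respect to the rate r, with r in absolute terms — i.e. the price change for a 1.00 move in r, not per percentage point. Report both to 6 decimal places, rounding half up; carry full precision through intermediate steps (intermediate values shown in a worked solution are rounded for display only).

σ√T = 0.1431·√0.6623 = 0.116457
d₁ = (ln(S/K) + (r+σ²/2)T) / (σ√T) = (ln(197.95/214.82) + (0.0577+0.1431²/2)·0.6623) / 0.116457 = (-0.081786 + 0.044996) / 0.116457 = -0.315911
d₂ = d₁ − σ√T = -0.315911 − 0.116457 = -0.432368
e^{−rT} = e^{−0.0577·0.6623} = 0.962506
N(−d₁) = 0.623965,  N(−d₂) = 0.667263
Put price V = K·e^{−rT}·N(−d₂) − S·N(−d₁) = 137.967035 − 123.513838 = 14.453197
ρ = −K·T·e^{−rT}·N(−d₂) = -91.375567

price = 14.453197
ρ = -91.375567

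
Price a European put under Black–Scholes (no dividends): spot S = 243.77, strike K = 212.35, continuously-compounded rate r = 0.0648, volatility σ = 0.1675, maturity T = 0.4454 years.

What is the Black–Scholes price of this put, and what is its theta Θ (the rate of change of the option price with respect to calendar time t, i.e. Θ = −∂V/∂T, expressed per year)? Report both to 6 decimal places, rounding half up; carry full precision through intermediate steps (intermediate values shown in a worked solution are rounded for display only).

σ√T = 0.1675·√0.4454 = 0.111787
d₁ = (ln(S/K) + (r+σ²/2)T) / (σ√T) = (ln(243.77/212.35) + (0.0648+0.1675²/2)·0.4454) / 0.111787 = (0.137989 + 0.035110) / 0.111787 = 1.548480
d₂ = d₁ − σ√T = 1.548480 − 0.111787 = 1.436693
e^{−rT} = e^{−0.0648·0.4454} = 0.971551
N(−d₁) = 0.060753,  N(−d₂) = 0.075403
Put price V = K·e^{−rT}·N(−d₂) − S·N(−d₁) = 15.556221 − 14.809862 = 0.746359
φ(d₁) = (1/√(2π))·e^{−d₁²/2} = 0.120292
Θ = −S·φ(d₁)·σ/(2√T) + r·K·e^{−rT}·N(−d₂) = −3.679821 + 1.008043 = -2.671778

price = 0.746359
Θ = -2.671778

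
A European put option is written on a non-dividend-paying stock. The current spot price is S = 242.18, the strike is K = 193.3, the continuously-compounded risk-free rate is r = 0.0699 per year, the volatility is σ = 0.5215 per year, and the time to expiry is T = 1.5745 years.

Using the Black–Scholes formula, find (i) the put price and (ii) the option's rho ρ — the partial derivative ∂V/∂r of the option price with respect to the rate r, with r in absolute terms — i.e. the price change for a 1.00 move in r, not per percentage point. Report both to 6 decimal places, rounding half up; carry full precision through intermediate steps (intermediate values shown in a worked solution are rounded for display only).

price = 25.281797
ρ = -116.254272

σ√T = 0.5215·√1.5745 = 0.654373
d₁ = (ln(S/K) + (r+σ²/2)T) / (σ√T) = (ln(242.18/193.3) + (0.0699+0.5215²/2)·1.5745) / 0.654373 = (0.225438 + 0.324160) / 0.654373 = 0.839884
d₂ = d₁ − σ√T = 0.839884 − 0.654373 = 0.185510
e^{−rT} = e^{−0.0699·1.5745} = 0.895783
N(−d₁) = 0.200487,  N(−d₂) = 0.426414
Put price V = K·e^{−rT}·N(−d₂) − S·N(−d₁) = 73.835676 − 48.553879 = 25.281797
ρ = −K·T·e^{−rT}·N(−d₂) = -116.254272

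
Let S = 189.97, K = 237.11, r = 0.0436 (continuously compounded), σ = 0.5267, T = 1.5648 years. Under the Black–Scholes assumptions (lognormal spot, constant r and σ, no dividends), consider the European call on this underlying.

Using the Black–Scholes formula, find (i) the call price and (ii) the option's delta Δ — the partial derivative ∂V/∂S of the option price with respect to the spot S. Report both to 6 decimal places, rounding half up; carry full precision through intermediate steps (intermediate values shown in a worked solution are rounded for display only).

σ√T = 0.5267·√1.5648 = 0.658859
d₁ = (ln(S/K) + (r+σ²/2)T) / (σ√T) = (ln(189.97/237.11) + (0.0436+0.5267²/2)·1.5648) / 0.658859 = (-0.221658 + 0.285273) / 0.658859 = 0.096553
d₂ = d₁ − σ√T = 0.096553 − 0.658859 = -0.562306
e^{−rT} = e^{−0.0436·1.5648} = 0.934050
N(d₁) = 0.538459,  N(d₂) = 0.286954
Call price V = S·N(d₁) − K·e^{−rT}·N(d₂) = 102.291146 − 63.552401 = 38.738745
Δ = N(d₁) = 0.538459

price = 38.738745
Δ = 0.538459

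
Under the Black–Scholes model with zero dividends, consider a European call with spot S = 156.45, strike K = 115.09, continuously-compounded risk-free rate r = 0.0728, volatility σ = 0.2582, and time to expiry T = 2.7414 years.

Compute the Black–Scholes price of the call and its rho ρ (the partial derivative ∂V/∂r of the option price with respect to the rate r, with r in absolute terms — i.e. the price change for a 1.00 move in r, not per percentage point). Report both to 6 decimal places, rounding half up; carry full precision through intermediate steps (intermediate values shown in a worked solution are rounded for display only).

σ√T = 0.2582·√2.7414 = 0.427506
d₁ = (ln(S/K) + (r+σ²/2)T) / (σ√T) = (ln(156.45/115.09) + (0.0728+0.2582²/2)·2.7414) / 0.427506 = (0.307022 + 0.290955) / 0.427506 = 1.398756
d₂ = d₁ − σ√T = 1.398756 − 0.427506 = 0.971249
e^{−rT} = e^{−0.0728·2.7414} = 0.819080
N(d₁) = 0.919057,  N(d₂) = 0.834288
Call price V = S·N(d₁) − K·e^{−rT}·N(d₂) = 143.786446 − 78.646556 = 65.139890
ρ = K·T·e^{−rT}·N(d₂) = 215.601670

price = 65.139890
ρ = 215.601670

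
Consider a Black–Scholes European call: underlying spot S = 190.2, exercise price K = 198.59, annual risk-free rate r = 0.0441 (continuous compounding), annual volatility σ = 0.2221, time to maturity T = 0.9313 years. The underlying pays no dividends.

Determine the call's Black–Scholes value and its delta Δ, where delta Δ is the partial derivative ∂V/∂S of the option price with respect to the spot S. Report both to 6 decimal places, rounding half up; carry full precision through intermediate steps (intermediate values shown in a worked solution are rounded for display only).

σ√T = 0.2221·√0.9313 = 0.214335
d₁ = (ln(S/K) + (r+σ²/2)T) / (σ√T) = (ln(190.2/198.59) + (0.0441+0.2221²/2)·0.9313) / 0.214335 = (-0.043166 + 0.064040) / 0.214335 = 0.097389
d₂ = d₁ − σ√T = 0.097389 − 0.214335 = -0.116946
e^{−rT} = e^{−0.0441·0.9313} = 0.959762
N(d₁) = 0.538791,  N(d₂) = 0.453451
Call price V = S·N(d₁) − K·e^{−rT}·N(d₂) = 102.478088 − 86.427396 = 16.050692
Δ = N(d₁) = 0.538791

price = 16.050692
Δ = 0.538791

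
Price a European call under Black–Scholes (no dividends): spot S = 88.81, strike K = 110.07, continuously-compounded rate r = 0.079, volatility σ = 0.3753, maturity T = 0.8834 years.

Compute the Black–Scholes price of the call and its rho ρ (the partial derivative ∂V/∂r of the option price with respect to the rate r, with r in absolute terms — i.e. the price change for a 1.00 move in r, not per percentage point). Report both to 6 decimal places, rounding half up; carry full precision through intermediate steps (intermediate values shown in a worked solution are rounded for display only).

σ√T = 0.3753·√0.8834 = 0.352742
d₁ = (ln(S/K) + (r+σ²/2)T) / (σ√T) = (ln(88.81/110.07) + (0.079+0.3753²/2)·0.8834) / 0.352742 = (-0.214617 + 0.132002) / 0.352742 = -0.234208
d₂ = d₁ − σ√T = -0.234208 − 0.352742 = -0.586951
e^{−rT} = e^{−0.079·0.8834} = 0.932591
N(d₁) = 0.407412,  N(d₂) = 0.278618
Call price V = S·N(d₁) − K·e^{−rT}·N(d₂) = 36.182221 − 28.600264 = 7.581957
ρ = K·T·e^{−rT}·N(d₂) = 25.265473

price = 7.581957
ρ = 25.265473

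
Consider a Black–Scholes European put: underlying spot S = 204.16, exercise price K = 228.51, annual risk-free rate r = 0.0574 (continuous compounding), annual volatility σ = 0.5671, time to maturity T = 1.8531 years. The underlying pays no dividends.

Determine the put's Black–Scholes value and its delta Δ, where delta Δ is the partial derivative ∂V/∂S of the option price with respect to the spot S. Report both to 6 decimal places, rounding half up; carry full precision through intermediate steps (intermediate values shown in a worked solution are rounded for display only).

σ√T = 0.5671·√1.8531 = 0.771985
d₁ = (ln(S/K) + (r+σ²/2)T) / (σ√T) = (ln(204.16/228.51) + (0.0574+0.5671²/2)·1.8531) / 0.771985 = (-0.112676 + 0.404349) / 0.771985 = 0.377822
d₂ = d₁ − σ√T = 0.377822 − 0.771985 = -0.394164
e^{−rT} = e^{−0.0574·1.8531} = 0.899094
N(−d₁) = 0.352782,  N(−d₂) = 0.653270
Put price V = K·e^{−rT}·N(−d₂) − S·N(−d₁) = 134.215569 − 72.023891 = 62.191678
Δ = −N(−d₁) = -0.352782

price = 62.191678
Δ = -0.352782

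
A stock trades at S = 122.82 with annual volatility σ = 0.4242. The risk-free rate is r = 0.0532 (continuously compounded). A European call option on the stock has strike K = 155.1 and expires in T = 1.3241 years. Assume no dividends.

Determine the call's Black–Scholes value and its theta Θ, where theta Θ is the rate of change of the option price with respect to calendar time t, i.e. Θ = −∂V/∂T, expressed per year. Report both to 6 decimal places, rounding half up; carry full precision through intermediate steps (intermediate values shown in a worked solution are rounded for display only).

σ√T = 0.4242·√1.3241 = 0.488125
d₁ = (ln(S/K) + (r+σ²/2)T) / (σ√T) = (ln(122.82/155.1) + (0.0532+0.4242²/2)·1.3241) / 0.488125 = (-0.233350 + 0.189575) / 0.488125 = -0.089680
d₂ = d₁ − σ√T = -0.089680 − 0.488125 = -0.577805
e^{−rT} = e^{−0.0532·1.3241} = 0.931982
N(d₁) = 0.464271,  N(d₂) = 0.281698
Call price V = S·N(d₁) − K·e^{−rT}·N(d₂) = 57.021732 − 40.719529 = 16.302203
φ(d₁) = (1/√(2π))·e^{−d₁²/2} = 0.397341
Θ = −S·φ(d₁)·σ/(2√T) − r·K·e^{−rT}·N(d₂) = −8.995246 − 2.166279 = -11.161525

price = 16.302203
Θ = -11.161525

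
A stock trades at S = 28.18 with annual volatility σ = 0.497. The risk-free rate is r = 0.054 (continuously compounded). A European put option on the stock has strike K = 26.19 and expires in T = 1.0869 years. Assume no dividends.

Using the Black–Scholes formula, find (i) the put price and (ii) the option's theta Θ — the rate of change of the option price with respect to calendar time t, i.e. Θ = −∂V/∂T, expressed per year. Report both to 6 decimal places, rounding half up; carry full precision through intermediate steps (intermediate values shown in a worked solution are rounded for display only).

σ√T = 0.497·√1.0869 = 0.518145
d₁ = (ln(S/K) + (r+σ²/2)T) / (σ√T) = (ln(28.18/26.19) + (0.054+0.497²/2)·1.0869) / 0.518145 = (0.073235 + 0.192930) / 0.518145 = 0.513687
d₂ = d₁ − σ√T = 0.513687 − 0.518145 = -0.004457
e^{−rT} = e^{−0.054·1.0869} = 0.942997
N(−d₁) = 0.303735,  N(−d₂) = 0.501778
Put price V = K·e^{−rT}·N(−d₂) − S·N(−d₁) = 12.392458 − 8.559260 = 3.833198
φ(d₁) = (1/√(2π))·e^{−d₁²/2} = 0.349631
Θ = −S·φ(d₁)·σ/(2√T) + r·K·e^{−rT}·N(−d₂) = −2.348459 + 0.669193 = -1.679266

price = 3.833198
Θ = -1.679266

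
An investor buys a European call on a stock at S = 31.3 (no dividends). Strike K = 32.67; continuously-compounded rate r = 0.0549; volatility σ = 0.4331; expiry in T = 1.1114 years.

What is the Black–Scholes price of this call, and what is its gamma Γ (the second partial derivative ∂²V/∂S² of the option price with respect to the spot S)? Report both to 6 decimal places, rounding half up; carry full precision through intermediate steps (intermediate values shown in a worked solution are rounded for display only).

price = 5.887564
Γ = 0.026930

σ√T = 0.4331·√1.1114 = 0.456587
d₁ = (ln(S/K) + (r+σ²/2)T) / (σ√T) = (ln(31.3/32.67) + (0.0549+0.4331²/2)·1.1114) / 0.456587 = (-0.042839 + 0.165252) / 0.456587 = 0.268103
d₂ = d₁ − σ√T = 0.268103 − 0.456587 = -0.188483
e^{−rT} = e^{−0.0549·1.1114} = 0.940808
N(d₁) = 0.605690,  N(d₂) = 0.425249
Call price V = S·N(d₁) − K·e^{−rT}·N(d₂) = 18.958102 − 13.070538 = 5.887564
φ(d₁) = (1/√(2π))·e^{−d₁²/2} = 0.384859
Γ = φ(d₁) / (S·σ·√T) = 0.026930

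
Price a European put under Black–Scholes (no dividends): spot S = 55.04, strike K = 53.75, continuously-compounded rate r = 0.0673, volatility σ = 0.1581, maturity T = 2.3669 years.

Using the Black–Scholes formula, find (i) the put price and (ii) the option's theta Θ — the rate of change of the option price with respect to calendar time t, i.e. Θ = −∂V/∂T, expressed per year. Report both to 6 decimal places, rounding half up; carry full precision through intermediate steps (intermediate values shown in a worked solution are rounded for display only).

price = 1.589000
Θ = 0.044589

σ√T = 0.1581·√2.3669 = 0.243233
d₁ = (ln(S/K) + (r+σ²/2)T) / (σ√T) = (ln(55.04/53.75) + (0.0673+0.1581²/2)·2.3669) / 0.243233 = (0.023717 + 0.188873) / 0.243233 = 0.874019
d₂ = d₁ − σ√T = 0.874019 − 0.243233 = 0.630786
e^{−rT} = e^{−0.0673·2.3669} = 0.852747
N(−d₁) = 0.191054,  N(−d₂) = 0.264090
Put price V = K·e^{−rT}·N(−d₂) − S·N(−d₁) = 12.104609 − 10.515609 = 1.589000
φ(d₁) = (1/√(2π))·e^{−d₁²/2} = 0.272288
Θ = −S·φ(d₁)·σ/(2√T) + r·K·e^{−rT}·N(−d₂) = −0.770051 + 0.814640 = 0.044589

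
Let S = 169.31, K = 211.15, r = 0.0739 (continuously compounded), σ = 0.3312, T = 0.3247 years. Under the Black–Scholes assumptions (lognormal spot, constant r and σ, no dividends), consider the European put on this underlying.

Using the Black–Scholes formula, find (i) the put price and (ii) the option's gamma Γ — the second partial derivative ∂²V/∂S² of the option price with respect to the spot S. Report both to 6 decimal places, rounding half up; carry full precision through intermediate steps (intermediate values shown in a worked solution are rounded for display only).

σ√T = 0.3312·√0.3247 = 0.188726
d₁ = (ln(S/K) + (r+σ²/2)T) / (σ√T) = (ln(169.31/211.15) + (0.0739+0.3312²/2)·0.3247) / 0.188726 = (-0.220837 + 0.041804) / 0.188726 = -0.948642
d₂ = d₁ − σ√T = -0.948642 − 0.188726 = -1.137368
e^{−rT} = e^{−0.0739·0.3247} = 0.976290
N(−d₁) = 0.828599,  N(−d₂) = 0.872308
Put price V = K·e^{−rT}·N(−d₂) − S·N(−d₁) = 179.820751 − 140.290051 = 39.530700
φ(d₁) = (1/√(2π))·e^{−d₁²/2} = 0.254387
Γ = φ(d₁) / (S·σ·√T) = 0.007961

price = 39.530700
Γ = 0.007961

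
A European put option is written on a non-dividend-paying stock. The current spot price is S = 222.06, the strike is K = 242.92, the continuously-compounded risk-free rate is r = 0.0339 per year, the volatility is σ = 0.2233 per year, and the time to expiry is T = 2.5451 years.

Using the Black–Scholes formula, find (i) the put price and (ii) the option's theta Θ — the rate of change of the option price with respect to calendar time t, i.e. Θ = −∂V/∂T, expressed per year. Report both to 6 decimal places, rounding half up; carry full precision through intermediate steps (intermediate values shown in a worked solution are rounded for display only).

price = 31.839340
Θ = -1.772487

σ√T = 0.2233·√2.5451 = 0.356239
d₁ = (ln(S/K) + (r+σ²/2)T) / (σ√T) = (ln(222.06/242.92) + (0.0339+0.2233²/2)·2.5451) / 0.356239 = (-0.089785 + 0.149732) / 0.356239 = 0.168279
d₂ = d₁ − σ√T = 0.168279 − 0.356239 = -0.187960
e^{−rT} = e^{−0.0339·2.5451} = 0.917338
N(−d₁) = 0.433182,  N(−d₂) = 0.574546
Put price V = K·e^{−rT}·N(−d₂) − S·N(−d₁) = 128.031747 − 96.192407 = 31.839340
φ(d₁) = (1/√(2π))·e^{−d₁²/2} = 0.393334
Θ = −S·φ(d₁)·σ/(2√T) + r·K·e^{−rT}·N(−d₂) = −6.112764 + 4.340276 = -1.772487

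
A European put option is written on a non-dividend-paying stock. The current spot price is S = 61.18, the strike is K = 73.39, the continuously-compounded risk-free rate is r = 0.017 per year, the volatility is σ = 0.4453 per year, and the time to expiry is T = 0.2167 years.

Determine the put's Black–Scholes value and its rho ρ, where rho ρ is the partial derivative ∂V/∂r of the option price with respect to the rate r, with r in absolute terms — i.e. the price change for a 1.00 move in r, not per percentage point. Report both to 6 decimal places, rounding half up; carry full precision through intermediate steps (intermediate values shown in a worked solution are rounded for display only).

σ√T = 0.4453·√0.2167 = 0.207292
d₁ = (ln(S/K) + (r+σ²/2)T) / (σ√T) = (ln(61.18/73.39) + (0.017+0.4453²/2)·0.2167) / 0.207292 = (-0.181967 + 0.025169) / 0.207292 = -0.756414
d₂ = d₁ − σ√T = -0.756414 − 0.207292 = -0.963706
e^{−rT} = e^{−0.017·0.2167} = 0.996323
N(−d₁) = 0.775300,  N(−d₂) = 0.832403
Put price V = K·e^{−rT}·N(−d₂) − S·N(−d₁) = 60.865447 − 47.432829 = 13.432618
ρ = −K·T·e^{−rT}·N(−d₂) = -13.189542

price = 13.432618
ρ = -13.189542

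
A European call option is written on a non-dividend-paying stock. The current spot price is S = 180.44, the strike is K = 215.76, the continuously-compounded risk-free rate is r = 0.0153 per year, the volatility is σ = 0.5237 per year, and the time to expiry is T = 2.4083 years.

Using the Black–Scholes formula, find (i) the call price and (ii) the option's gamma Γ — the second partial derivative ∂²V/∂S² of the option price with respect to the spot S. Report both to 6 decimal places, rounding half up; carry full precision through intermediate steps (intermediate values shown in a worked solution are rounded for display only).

price = 48.395654
Γ = 0.002648

σ√T = 0.5237·√2.4083 = 0.812714
d₁ = (ln(S/K) + (r+σ²/2)T) / (σ√T) = (ln(180.44/215.76) + (0.0153+0.5237²/2)·2.4083) / 0.812714 = (-0.178768 + 0.367099) / 0.812714 = 0.231731
d₂ = d₁ − σ√T = 0.231731 − 0.812714 = -0.580984
e^{−rT} = e^{−0.0153·2.4083} = 0.963824
N(d₁) = 0.591626,  N(d₂) = 0.280626
Call price V = S·N(d₁) − K·e^{−rT}·N(d₂) = 106.753069 − 58.357415 = 48.395654
φ(d₁) = (1/√(2π))·e^{−d₁²/2} = 0.388373
Γ = φ(d₁) / (S·σ·√T) = 0.002648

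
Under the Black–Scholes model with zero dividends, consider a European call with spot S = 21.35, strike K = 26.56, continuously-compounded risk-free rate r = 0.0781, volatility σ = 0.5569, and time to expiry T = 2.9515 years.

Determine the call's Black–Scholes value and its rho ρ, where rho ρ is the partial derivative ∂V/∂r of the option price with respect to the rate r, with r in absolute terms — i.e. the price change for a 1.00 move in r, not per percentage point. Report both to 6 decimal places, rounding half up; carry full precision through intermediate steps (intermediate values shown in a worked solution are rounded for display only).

σ√T = 0.5569·√2.9515 = 0.956750
d₁ = (ln(S/K) + (r+σ²/2)T) / (σ√T) = (ln(21.35/26.56) + (0.0781+0.5569²/2)·2.9515) / 0.956750 = (-0.218355 + 0.688198) / 0.956750 = 0.491082
d₂ = d₁ − σ√T = 0.491082 − 0.956750 = -0.465668
e^{−rT} = e^{−0.0781·2.9515} = 0.794127
N(d₁) = 0.688316,  N(d₂) = 0.320727
Call price V = S·N(d₁) − K·e^{−rT}·N(d₂) = 14.695544 − 6.764767 = 7.930777
ρ = K·T·e^{−rT}·N(d₂) = 19.966211

price = 7.930777
ρ = 19.966211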